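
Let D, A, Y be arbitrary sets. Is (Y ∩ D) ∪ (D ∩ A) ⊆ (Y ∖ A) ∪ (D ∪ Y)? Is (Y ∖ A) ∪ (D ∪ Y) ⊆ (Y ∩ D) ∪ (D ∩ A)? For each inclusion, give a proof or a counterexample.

Forward inclusion. Let x ∈ (Y ∩ D) ∪ (D ∩ A). Then either x ∈ D ∩ A and x ∉ Y; or x ∈ D ∩ Y and x ∉ A; or x ∈ D ∩ A ∩ Y. In each case x ∈ (Y ∖ A) ∪ (D ∪ Y), so (Y ∩ D) ∪ (D ∩ A) ⊆ (Y ∖ A) ∪ (D ∪ Y).

Reverse inclusion. This inclusion fails. Take D = {1}, A = ∅, Y = ∅; then 1 ∈ (Y ∖ A) ∪ (D ∪ Y) but 1 ∉ (Y ∩ D) ∪ (D ∩ A).

The sets are not equal: only the forward inclusion holds.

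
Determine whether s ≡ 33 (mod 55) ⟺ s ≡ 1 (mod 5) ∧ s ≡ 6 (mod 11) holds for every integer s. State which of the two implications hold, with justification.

(⇒) This fails: s = 33 gives 33 ≡ 33 (mod 55) but 33 ≡ 3 (mod 5), so the conjunction on the right does not hold.

(⇐) This fails: s = 6 satisfies both congruences on the right (6 ≡ 1 mod 5 and 6 ≡ 6 mod 11) yet 6 ≡ 6 (mod 55), not 33.

Neither direction holds.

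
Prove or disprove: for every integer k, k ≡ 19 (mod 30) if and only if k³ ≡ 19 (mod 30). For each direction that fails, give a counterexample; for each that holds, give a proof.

(⇒) Suppose k ≡ 19 (mod 30). Write k = 30j + 19. Then (30j + 19)³ = 27000j³ + 51300j² + 32490j + 6859 = 30(900j³ + 1710j² + 1083j + 228) + 19, so k³ ≡ 19 (mod 30).

(⇐) Conversely, suppose k³ ≡ 19 (mod 30). The only residue r in {0, …, 29} with r³ ≡ 19 (mod 30) is r = 19, so k ≡ 19 (mod 30).

Both directions hold; the statement is true.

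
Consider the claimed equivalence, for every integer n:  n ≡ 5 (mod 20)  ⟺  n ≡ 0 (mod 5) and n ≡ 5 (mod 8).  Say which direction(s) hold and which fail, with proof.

Not equivalent: only (⇐) holds.

[⇒] This fails: n = 25 gives 25 ≡ 5 (mod 20) but 25 ≡ 1 (mod 8), so the conjunction on the right does not hold.

[⇐] Conversely, if n ≡ 0 (mod 5) and n ≡ 5 (mod 8), then by the Chinese remainder theorem n ≡ 5 (mod 40). Since 5 ≡ 5 (mod 20) and 20 ∣ 40, we get n ≡ 5 (mod 20).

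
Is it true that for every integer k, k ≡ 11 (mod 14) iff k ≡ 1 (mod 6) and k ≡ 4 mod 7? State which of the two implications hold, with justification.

[⇐] If k ≡ 1 (mod 6) and k ≡ 4 (mod 7), then by the Chinese remainder theorem k ≡ 25 (mod 42). Since 25 ≡ 11 (mod 14) and 14 ∣ 42, we get k ≡ 11 (mod 14).

[⇒] This fails: k = 11 gives 11 ≡ 11 (mod 14) but 11 ≡ 5 (mod 6), so the conjunction on the right does not hold.

Only the converse holds.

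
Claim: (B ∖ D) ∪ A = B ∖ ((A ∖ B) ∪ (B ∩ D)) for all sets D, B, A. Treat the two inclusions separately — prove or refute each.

(⟹) This inclusion fails. Take D = ∅, B = ∅, A = {1}; then 1 ∈ (B ∖ D) ∪ A but 1 ∉ B ∖ ((A ∖ B) ∪ (B ∩ D)).

(⟸) Let x ∈ B ∖ ((A ∖ B) ∪ (B ∩ D)). Then either x ∈ B and x ∉ D, A; or x ∈ B ∩ A and x ∉ D. In each case x ∈ (B ∖ D) ∪ A, so B ∖ ((A ∖ B) ∪ (B ∩ D)) ⊆ (B ∖ D) ∪ A.

Only the reverse inclusion holds.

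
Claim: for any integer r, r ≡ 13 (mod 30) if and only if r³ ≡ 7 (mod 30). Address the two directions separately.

Forward direction. Suppose r ≡ 13 (mod 30). Write r = 30j + 13. Then (30j + 13)³ = 27000j³ + 35100j² + 15210j + 2197 = 30(900j³ + 1170j² + 507j + 73) + 7, so r³ ≡ 7 (mod 30).

Converse. Suppose r³ ≡ 7 (mod 30). The only residue r in {0, …, 29} with r³ ≡ 7 (mod 30) is r = 13, so r ≡ 13 (mod 30).

Equivalent; both directions hold.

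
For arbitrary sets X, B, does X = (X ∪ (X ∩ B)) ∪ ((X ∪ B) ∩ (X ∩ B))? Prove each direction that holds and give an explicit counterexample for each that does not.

The two sets are equal.

(⊆) Let x ∈ X. Then either x ∈ X and x ∉ B; or x ∈ X ∩ B. In each case x ∈ (X ∪ (X ∩ B)) ∪ ((X ∪ B) ∩ (X ∩ B)), so X ⊆ (X ∪ (X ∩ B)) ∪ ((X ∪ B) ∩ (X ∩ B)).

(⊇) Let x ∈ (X ∪ (X ∩ B)) ∪ ((X ∪ B) ∩ (X ∩ B)). Then either x ∈ X and x ∉ B; or x ∈ X ∩ B. In each case x ∈ X, so (X ∪ (X ∩ B)) ∪ ((X ∪ B) ∩ (X ∩ B)) ⊆ X.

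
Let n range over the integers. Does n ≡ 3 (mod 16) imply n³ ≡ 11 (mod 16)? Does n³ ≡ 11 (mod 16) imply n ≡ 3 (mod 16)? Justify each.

(⟸) Suppose n³ ≡ 11 (mod 16). The only residue r in {0, …, 15} with r³ ≡ 11 (mod 16) is r = 3, so n ≡ 3 (mod 16).

(⟹) Suppose n ≡ 3 (mod 16). Write n = 16j + 3. Then (16j + 3)³ = 4096j³ + 2304j² + 432j + 27 = 16(256j³ + 144j² + 27j + 1) + 11, so n³ ≡ 11 (mod 16).

Both implications hold.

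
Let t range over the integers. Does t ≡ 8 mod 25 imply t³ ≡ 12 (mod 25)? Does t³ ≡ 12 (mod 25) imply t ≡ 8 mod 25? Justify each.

Both directions hold.

(⇒) Suppose t ≡ 8 mod 25. Write t = 25j + 8. Then (25j + 8)³ = 15625j³ + 15000j² + 4800j + 512 = 25(625j³ + 600j² + 192j + 20) + 12, so t³ ≡ 12 (mod 25).

(⇐) Conversely, suppose t³ ≡ 12 (mod 25). The only residue r in {0, …, 24} with r³ ≡ 12 (mod 25) is r = 8, so t ≡ 8 (mod 25).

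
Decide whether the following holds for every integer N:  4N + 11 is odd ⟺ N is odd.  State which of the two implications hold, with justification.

Only the converse holds.

(⟹) This fails: take N = 4. Then 4N + 11 = 27, which is odd, yet N = 4 is even, not odd.

(⟸) Suppose N is odd. Since 4 is even, 4N is even for every N, so 4N + 11 has the same parity as 11, which is odd. Hence 4N + 11 is odd.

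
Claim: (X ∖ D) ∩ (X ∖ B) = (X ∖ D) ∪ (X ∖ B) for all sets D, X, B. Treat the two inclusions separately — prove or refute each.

(⊆) Let x ∈ (X ∖ D) ∩ (X ∖ B). Then x ∈ X and x ∉ D, B, from which x ∈ (X ∖ D) ∪ (X ∖ B).

(⊇) This inclusion fails. Take D = {1}, X = {1}, B = ∅; then 1 ∈ (X ∖ D) ∪ (X ∖ B) but 1 ∉ (X ∖ D) ∩ (X ∖ B).

(⊆) holds; (⊇) fails.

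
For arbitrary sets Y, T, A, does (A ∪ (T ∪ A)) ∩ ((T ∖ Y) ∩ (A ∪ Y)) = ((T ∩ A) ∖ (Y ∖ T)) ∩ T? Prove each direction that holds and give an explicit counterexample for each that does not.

(⊆) Let x ∈ (A ∪ (T ∪ A)) ∩ ((T ∖ Y) ∩ (A ∪ Y)). Then x ∈ T ∩ A and x ∉ Y, from which x ∈ ((T ∩ A) ∖ (Y ∖ T)) ∩ T.

(⊇) This inclusion fails. Take Y = {1}, T = {1}, A = {1}; then 1 ∈ ((T ∩ A) ∖ (Y ∖ T)) ∩ T but 1 ∉ (A ∪ (T ∪ A)) ∩ ((T ∖ Y) ∩ (A ∪ Y)).

Only the forward inclusion holds.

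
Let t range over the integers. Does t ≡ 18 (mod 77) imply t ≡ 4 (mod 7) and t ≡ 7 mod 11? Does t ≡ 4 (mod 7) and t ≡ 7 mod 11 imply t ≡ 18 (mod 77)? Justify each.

[⇒] Suppose t ≡ 18 (mod 77); write t = 77j + 18. Since 7 ∣ 77, reducing mod 7 gives t ≡ 18 ≡ 4 (mod 7); since 11 ∣ 77, reducing mod 11 gives t ≡ 18 ≡ 7 (mod 11).

[⇐] Conversely, if t ≡ 4 (mod 7) and t ≡ 7 (mod 11), then by the Chinese remainder theorem t ≡ 18 (mod 77). This is exactly t ≡ 18 (mod 77).

Both directions hold.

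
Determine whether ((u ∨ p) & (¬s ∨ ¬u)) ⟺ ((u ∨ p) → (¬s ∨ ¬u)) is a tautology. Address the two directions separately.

(←) This fails. Under u = F, s = F, p = F, the left side is false but the right side is true.

(→) Assume the antecedent. If u is true, the antecedent forces (u = T, s = F, p = F) or (u = T, s = F, p = T), and (u ∨ p) → (¬s ∨ ¬u) holds there. If u is false, (u ∨ p) → (¬s ∨ ¬u) reduces to true regardless of the other variables. Either way (u ∨ p) → (¬s ∨ ¬u) holds.

Only the forward direction holds.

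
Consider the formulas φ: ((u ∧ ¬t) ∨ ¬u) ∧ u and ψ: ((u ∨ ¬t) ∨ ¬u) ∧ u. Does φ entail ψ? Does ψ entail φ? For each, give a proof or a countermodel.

[⇒] Assume the antecedent. If u is true, ((u ∨ ¬t) ∨ ¬u) ∧ u reduces to true regardless of the other variables. If u is false, the antecedent cannot hold. Either way ((u ∨ ¬t) ∨ ¬u) ∧ u holds.

[⇐] This fails. Under u = T, t = T, the left side is false but the right side is true.

(⇒) holds; (⇐) fails.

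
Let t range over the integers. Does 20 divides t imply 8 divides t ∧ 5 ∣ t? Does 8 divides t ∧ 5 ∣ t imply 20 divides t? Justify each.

(⟹) This fails: take t = 20. Certainly 20 ∣ 20, but 8 ∤ 20.

(⟸) Suppose 8 ∣ t and 5 ∣ t. Any common multiple of 8 and 5 is a multiple of their lcm; here gcd(8, 5) = 1, so lcm(8, 5) = 8·5 = 40, so 40 ∣ t. Since 20 ∣ 40, it follows that 20 ∣ t.

Only the reverse direction holds.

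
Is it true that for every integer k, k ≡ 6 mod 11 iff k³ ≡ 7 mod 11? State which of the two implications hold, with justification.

The biconditional holds.

(⇒) Suppose k ≡ 6 mod 11. Write k = 11j + 6. Then (11j + 6)³ = 1331j³ + 2178j² + 1188j + 216 = 11(121j³ + 198j² + 108j + 19) + 7, so k³ ≡ 7 (mod 11).

(⇐) Conversely, suppose k³ ≡ 7 (mod 11). The only residue r in {0, …, 10} with r³ ≡ 7 (mod 11) is r = 6, so k ≡ 6 (mod 11).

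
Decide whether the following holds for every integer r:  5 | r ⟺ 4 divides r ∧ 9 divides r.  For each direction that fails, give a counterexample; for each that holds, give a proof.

[⇒] This fails: take r = 5. Certainly 5 ∣ 5, but 4 ∤ 5.

[⇐] This fails: take r = 36. Both 4 ∣ 36 and 9 ∣ 36, yet 36 is not a multiple of 5 (since 36 = 7·5 + 1), so 5 ∤ 36.

Neither implication holds.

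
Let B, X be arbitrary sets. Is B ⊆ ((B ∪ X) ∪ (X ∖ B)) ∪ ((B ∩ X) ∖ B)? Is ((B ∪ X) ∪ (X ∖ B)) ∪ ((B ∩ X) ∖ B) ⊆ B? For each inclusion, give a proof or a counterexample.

(⟹) Let x ∈ B. Then either x ∈ B and x ∉ X; or x ∈ B ∩ X. In each case x ∈ ((B ∪ X) ∪ (X ∖ B)) ∪ ((B ∩ X) ∖ B), so B ⊆ ((B ∪ X) ∪ (X ∖ B)) ∪ ((B ∩ X) ∖ B).

(⟸) This inclusion fails. Take B = ∅, X = {1}; then 1 ∈ ((B ∪ X) ∪ (X ∖ B)) ∪ ((B ∩ X) ∖ B) but 1 ∉ B.

(⊆) holds; (⊇) fails.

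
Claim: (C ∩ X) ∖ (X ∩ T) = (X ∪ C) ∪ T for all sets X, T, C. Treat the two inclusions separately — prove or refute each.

(⊆) Let x ∈ (C ∩ X) ∖ (X ∩ T). Then x ∈ X ∩ C and x ∉ T, from which x ∈ (X ∪ C) ∪ T.

(⊇) This inclusion fails. Take X = {1}, T = ∅, C = ∅; then 1 ∈ (X ∪ C) ∪ T but 1 ∉ (C ∩ X) ∖ (X ∩ T).

The sets are not equal: only the forward inclusion holds.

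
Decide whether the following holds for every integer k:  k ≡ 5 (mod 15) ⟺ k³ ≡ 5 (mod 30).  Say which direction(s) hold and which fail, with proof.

(⇒) fails; (⇐) holds.

(⟹) This fails: take k = 20. Then 20 ≡ 5 (mod 15), but 20³ = 8000 ≡ 20 (mod 30), not 5.

(⟸) Conversely, the residues r modulo 30 with r³ ≡ 5 (mod 30) are exactly {5}, and each is ≡ 5 (mod 15).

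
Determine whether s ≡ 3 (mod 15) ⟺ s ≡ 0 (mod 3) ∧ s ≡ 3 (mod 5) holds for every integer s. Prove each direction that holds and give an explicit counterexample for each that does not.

Equivalent; both directions hold.

[⇒] Suppose s ≡ 3 (mod 15); write s = 15j + 3. Since 3 ∣ 15, reducing mod 3 gives s ≡ 3 ≡ 0 (mod 3); since 5 ∣ 15, reducing mod 5 gives s ≡ 3 (mod 5).

[⇐] Conversely, if s ≡ 0 (mod 3) and s ≡ 3 (mod 5), then by the Chinese remainder theorem s ≡ 3 (mod 15). This is exactly s ≡ 3 (mod 15).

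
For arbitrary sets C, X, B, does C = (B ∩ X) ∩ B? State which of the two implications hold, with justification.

Forward inclusion. This inclusion fails. Take C = {1}, X = ∅, B = ∅; then 1 ∈ C but 1 ∉ (B ∩ X) ∩ B.

Reverse inclusion. This inclusion fails. Take C = ∅, X = {1}, B = {1}; then 1 ∈ (B ∩ X) ∩ B but 1 ∉ C.

Neither inclusion holds.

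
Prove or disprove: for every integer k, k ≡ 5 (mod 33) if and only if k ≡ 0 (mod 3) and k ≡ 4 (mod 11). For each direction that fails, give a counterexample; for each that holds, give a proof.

Neither implication holds.

(⇒) This fails: k = 5 gives 5 ≡ 5 (mod 33) but 5 ≡ 2 (mod 3), so the conjunction on the right does not hold.

(⇐) This fails: k = 15 satisfies both congruences on the right (15 ≡ 0 mod 3 and 15 ≡ 4 mod 11) yet 15 ≡ 15 (mod 33), not 5.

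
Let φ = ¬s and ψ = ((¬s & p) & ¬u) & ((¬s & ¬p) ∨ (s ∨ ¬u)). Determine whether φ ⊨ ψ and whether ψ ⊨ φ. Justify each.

(←) Assume the antecedent. If s is true, the antecedent cannot hold. If s is false, ¬s reduces to true regardless of the other variables. Either way ¬s holds.

(→) This fails. Under s = F, u = F, p = F, the left side is true but the right side is false.

Not equivalent: only (⇐) holds.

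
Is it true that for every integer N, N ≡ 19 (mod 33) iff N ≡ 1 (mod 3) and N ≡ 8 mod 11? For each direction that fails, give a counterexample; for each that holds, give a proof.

(⟹) Suppose N ≡ 19 (mod 33); write N = 33j + 19. Since 3 ∣ 33, reducing mod 3 gives N ≡ 19 ≡ 1 (mod 3); since 11 ∣ 33, reducing mod 11 gives N ≡ 19 ≡ 8 (mod 11).

(⟸) Conversely, if N ≡ 1 (mod 3) and N ≡ 8 (mod 11), then by the Chinese remainder theorem N ≡ 19 (mod 33). This is exactly N ≡ 19 (mod 33).

Both implications hold.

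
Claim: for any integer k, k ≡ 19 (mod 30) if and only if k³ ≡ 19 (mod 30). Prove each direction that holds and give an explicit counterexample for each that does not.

Both directions hold.

Converse. Suppose k³ ≡ 19 (mod 30). The only residue r in {0, …, 29} with r³ ≡ 19 (mod 30) is r = 19, so k ≡ 19 (mod 30).

Forward direction. Suppose k ≡ 19 (mod 30). Write k = 30j + 19. Then (30j + 19)³ = 27000j³ + 51300j² + 32490j + 6859 = 30(900j³ + 1710j² + 1083j + 228) + 19, so k³ ≡ 19 (mod 30).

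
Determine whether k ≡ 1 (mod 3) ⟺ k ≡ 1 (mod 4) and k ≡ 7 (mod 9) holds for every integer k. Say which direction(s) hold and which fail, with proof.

Forward direction. This fails: k = 1 gives 1 ≡ 1 (mod 3) but 1 ≡ 1 (mod 9), so the conjunction on the right does not hold.

Converse. If k ≡ 1 (mod 4) and k ≡ 7 (mod 9), then by the Chinese remainder theorem k ≡ 25 (mod 36). Since 25 ≡ 1 (mod 3) and 3 ∣ 36, we get k ≡ 1 (mod 3).

Not equivalent: only (⇐) holds.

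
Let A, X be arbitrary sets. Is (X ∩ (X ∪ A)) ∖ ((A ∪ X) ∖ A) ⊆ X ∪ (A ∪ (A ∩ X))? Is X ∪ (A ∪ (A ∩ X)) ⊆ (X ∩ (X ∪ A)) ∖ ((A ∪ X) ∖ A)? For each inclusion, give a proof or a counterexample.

Forward inclusion. Let x ∈ (X ∩ (X ∪ A)) ∖ ((A ∪ X) ∖ A). Then x ∈ A ∩ X, from which x ∈ X ∪ (A ∪ (A ∩ X)).

Reverse inclusion. This inclusion fails. Take A = {1}, X = ∅; then 1 ∈ X ∪ (A ∪ (A ∩ X)) but 1 ∉ (X ∩ (X ∪ A)) ∖ ((A ∪ X) ∖ A).

Only the forward inclusion holds.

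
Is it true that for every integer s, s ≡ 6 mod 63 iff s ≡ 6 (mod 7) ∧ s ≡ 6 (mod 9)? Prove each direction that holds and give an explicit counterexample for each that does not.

Both implications hold.

[⇒] Suppose s ≡ 6 (mod 63); write s = 63j + 6. Since 7 ∣ 63, reducing mod 7 gives s ≡ 6 (mod 7); since 9 ∣ 63, reducing mod 9 gives s ≡ 6 (mod 9).

[⇐] Conversely, if s ≡ 6 (mod 7) and s ≡ 6 (mod 9), then by the Chinese remainder theorem s ≡ 6 (mod 63). This is exactly s ≡ 6 (mod 63).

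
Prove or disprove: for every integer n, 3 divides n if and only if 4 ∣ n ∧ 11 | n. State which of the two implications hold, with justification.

(⇒) fails and (⇐) fails.

(⟹) This fails: take n = 3. Certainly 3 ∣ 3, but 4 ∤ 3.

(⟸) This fails: take n = 44. Both 4 ∣ 44 and 11 ∣ 44, yet 44 is not a multiple of 3 (since 44 = 14·3 + 2), so 3 ∤ 44.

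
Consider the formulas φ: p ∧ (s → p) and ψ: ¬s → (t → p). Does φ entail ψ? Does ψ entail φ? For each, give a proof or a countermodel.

(→) Assume the antecedent. If t is true, the antecedent forces (t = T, p = T, s = F) or (t = T, p = T, s = T), and ¬s → (t → p) holds there. If t is false, ¬s → (t → p) reduces to true regardless of the other variables. Either way ¬s → (t → p) holds.

(←) This fails. Under t = F, p = F, s = F, the left side is false but the right side is true.

The forward direction holds; the converse fails.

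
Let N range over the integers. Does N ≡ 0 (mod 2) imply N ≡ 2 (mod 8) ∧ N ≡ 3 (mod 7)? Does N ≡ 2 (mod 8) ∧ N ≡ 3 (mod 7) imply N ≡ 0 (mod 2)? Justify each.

The forward direction fails; the converse holds.

Forward direction. This fails: N = 0 gives 0 ≡ 0 (mod 2) but 0 ≡ 0 (mod 8), so the conjunction on the right does not hold.

Converse. If N ≡ 2 (mod 8) and N ≡ 3 (mod 7), then by the Chinese remainder theorem N ≡ 10 (mod 56). Since 10 ≡ 0 (mod 2) and 2 ∣ 56, we get N ≡ 0 (mod 2).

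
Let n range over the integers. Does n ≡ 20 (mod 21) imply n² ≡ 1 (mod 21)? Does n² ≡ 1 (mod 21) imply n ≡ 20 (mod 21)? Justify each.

[⇐] This fails: take n = 1. Then 1² = 1 ≡ 1 (mod 21), yet 1 ≡ 1 (mod 21), not 20.

[⇒] Suppose n ≡ 20 (mod 21). Write n = 21j + 20. Then (21j + 20)² = 441j² + 840j + 400 = 21(21j² + 40j + 19) + 1, so n² ≡ 1 (mod 21).

The forward direction holds; the converse fails.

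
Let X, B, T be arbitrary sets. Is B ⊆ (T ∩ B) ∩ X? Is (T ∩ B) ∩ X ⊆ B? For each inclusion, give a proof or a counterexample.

Reverse inclusion. Let x ∈ (T ∩ B) ∩ X. Then x ∈ X ∩ B ∩ T, from which x ∈ B.

Forward inclusion. This inclusion fails. Take X = ∅, B = {1}, T = ∅; then 1 ∈ B but 1 ∉ (T ∩ B) ∩ X.

(⊆) fails; (⊇) holds.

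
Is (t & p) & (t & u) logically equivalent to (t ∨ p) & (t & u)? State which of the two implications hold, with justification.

The forward direction holds; the converse fails.

Forward direction. Assume the antecedent. If p is true, the antecedent forces (p = T, t = T, u = T), and (t ∨ p) & (t & u) holds there. If p is false, the antecedent cannot hold. Either way (t ∨ p) & (t & u) holds.

Converse. This fails. Under p = F, t = T, u = T, the left side is false but the right side is true.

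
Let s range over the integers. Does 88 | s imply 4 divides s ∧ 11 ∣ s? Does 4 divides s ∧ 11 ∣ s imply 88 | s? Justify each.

The forward direction holds; the converse fails.

(←) This fails: take s = 44. Both 4 ∣ 44 and 11 ∣ 44, yet 44 is not a multiple of 88 (since 44 = 0·88 + 44), so 88 ∤ 44.

(→) If 88 ∣ s, write s = 88q. Since 88 = 22·4, s = 4·(22q), so 4 ∣ s; and since 88 = 8·11, s = 11·(8q), so 11 ∣ s.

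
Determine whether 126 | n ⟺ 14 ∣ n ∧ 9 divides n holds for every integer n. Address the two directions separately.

[⇒] If 126 ∣ n, write n = 126q. Since 126 = 9·14, n = 14·(9q), so 14 ∣ n; and since 126 = 14·9, n = 9·(14q), so 9 ∣ n.

[⇐] Suppose 14 ∣ n and 9 ∣ n. Any common multiple of 14 and 9 is a multiple of their lcm; here gcd(14, 9) = 1, so lcm(14, 9) = 14·9 = 126, so 126 ∣ n.

Equivalent; both directions hold.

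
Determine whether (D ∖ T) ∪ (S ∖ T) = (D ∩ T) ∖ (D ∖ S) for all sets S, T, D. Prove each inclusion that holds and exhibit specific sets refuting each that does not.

(⟹) This inclusion fails. Take S = {1}, T = ∅, D = ∅; then 1 ∈ (D ∖ T) ∪ (S ∖ T) but 1 ∉ (D ∩ T) ∖ (D ∖ S).

(⟸) This inclusion fails. Take S = {1}, T = {1}, D = {1}; then 1 ∈ (D ∩ T) ∖ (D ∖ S) but 1 ∉ (D ∖ T) ∪ (S ∖ T).

(⊆) fails and (⊇) fails.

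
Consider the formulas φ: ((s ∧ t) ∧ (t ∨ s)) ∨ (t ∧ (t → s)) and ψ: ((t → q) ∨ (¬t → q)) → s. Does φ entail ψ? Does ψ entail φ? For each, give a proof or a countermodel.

Not equivalent: only (⇒) holds.

[⇒] Assume the antecedent. If s is true, ((t → q) ∨ (¬t → q)) → s reduces to true regardless of the other variables. If s is false, the antecedent cannot hold. Either way ((t → q) ∨ (¬t → q)) → s holds.

[⇐] This fails. Under s = T, q = F, t = F, the left side is false but the right side is true.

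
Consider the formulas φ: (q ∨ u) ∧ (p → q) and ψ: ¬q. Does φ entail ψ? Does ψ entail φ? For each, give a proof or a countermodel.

(⇒) fails and (⇐) fails.

(⟹) This fails. Under p = F, q = T, u = F, the left side is true but the right side is false.

(⟸) This fails. Under p = F, q = F, u = F, the left side is false but the right side is true.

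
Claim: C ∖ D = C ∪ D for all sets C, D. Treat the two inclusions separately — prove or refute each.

(⊆) holds; (⊇) fails.

(⊆) Let x ∈ C ∖ D. Then x ∈ C and x ∉ D, from which x ∈ C ∪ D.

(⊇) This inclusion fails. Take C = ∅, D = {1}; then 1 ∈ C ∪ D but 1 ∉ C ∖ D.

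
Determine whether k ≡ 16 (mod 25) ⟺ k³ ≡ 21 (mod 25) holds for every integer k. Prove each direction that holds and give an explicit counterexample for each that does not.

(←) Suppose k³ ≡ 21 (mod 25). The only residue r in {0, …, 24} with r³ ≡ 21 (mod 25) is r = 16, so k ≡ 16 (mod 25).

(→) Suppose k ≡ 16 (mod 25). Write k = 25j + 16. Then (25j + 16)³ = 15625j³ + 30000j² + 19200j + 4096 = 25(625j³ + 1200j² + 768j + 163) + 21, so k³ ≡ 21 (mod 25).

The biconditional holds.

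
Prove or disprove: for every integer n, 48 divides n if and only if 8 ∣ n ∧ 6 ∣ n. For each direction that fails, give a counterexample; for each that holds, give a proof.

The forward direction holds; the converse fails.

Forward direction. If 48 ∣ n, write n = 48q. Since 48 = 6·8, n = 8·(6q), so 8 ∣ n; and since 48 = 8·6, n = 6·(8q), so 6 ∣ n.

Converse. This fails: take n = 24. Both 8 ∣ 24 and 6 ∣ 24, yet 24 is not a multiple of 48 (since 24 = 0·48 + 24), so 48 ∤ 24.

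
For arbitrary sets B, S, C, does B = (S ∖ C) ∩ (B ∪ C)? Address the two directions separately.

(⊆) fails; (⊇) holds.

(⊆) This inclusion fails. Take B = {1}, S = ∅, C = ∅; then 1 ∈ B but 1 ∉ (S ∖ C) ∩ (B ∪ C).

(⊇) Let x ∈ (S ∖ C) ∩ (B ∪ C). Then x ∈ B ∩ S and x ∉ C, from which x ∈ B.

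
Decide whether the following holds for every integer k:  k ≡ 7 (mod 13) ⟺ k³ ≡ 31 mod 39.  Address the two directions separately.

Both directions fail.

(→) This fails: take k = 20. Then 20 ≡ 7 (mod 13), but 20³ = 8000 ≡ 5 (mod 39), not 31.

(←) This fails: take k = 34. Then 34³ = 39304 ≡ 31 (mod 39), yet 34 ≡ 8 (mod 13), not 7.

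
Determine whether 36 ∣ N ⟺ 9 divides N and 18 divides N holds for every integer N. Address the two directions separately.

Only the forward direction holds.

Forward direction. If 36 ∣ N, write N = 36q. Since 36 = 4·9, N = 9·(4q), so 9 ∣ N; and since 36 = 2·18, N = 18·(2q), so 18 ∣ N.

Converse. This fails: take N = 18. Both 9 ∣ 18 and 18 ∣ 18, yet 18 is not a multiple of 36 (since 18 = 0·36 + 18), so 36 ∤ 18.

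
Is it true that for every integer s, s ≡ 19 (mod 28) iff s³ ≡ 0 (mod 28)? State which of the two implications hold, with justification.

(⟹) This fails: take s = 19. Then 19 ≡ 19 (mod 28), but 19³ = 6859 ≡ 27 (mod 28), not 0.

(⟸) This fails: take s = 0. Then 0³ = 0 ≡ 0 (mod 28), yet 0 ≡ 0 (mod 28), not 19.

Both directions fail.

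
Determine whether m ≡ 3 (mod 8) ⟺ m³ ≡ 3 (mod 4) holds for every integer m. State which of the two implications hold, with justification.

[⇒] Suppose m ≡ 3 (mod 8). Then m³ ≡ 3³ = 27 (mod 8), and since 4 ∣ 8, also m³ ≡ 3 (mod 4).

[⇐] This fails: take m = 7. Then 7³ = 343 ≡ 3 (mod 4), yet 7 ≡ 7 (mod 8), not 3.

The forward direction holds; the converse fails.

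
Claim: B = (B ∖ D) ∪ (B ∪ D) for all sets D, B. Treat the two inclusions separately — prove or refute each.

Forward inclusion. Let x ∈ B. Then either x ∈ B and x ∉ D; or x ∈ D ∩ B. In each case x ∈ (B ∖ D) ∪ (B ∪ D), so B ⊆ (B ∖ D) ∪ (B ∪ D).

Reverse inclusion. This inclusion fails. Take D = {1}, B = ∅; then 1 ∈ (B ∖ D) ∪ (B ∪ D) but 1 ∉ B.

The sets are not equal: only the forward inclusion holds.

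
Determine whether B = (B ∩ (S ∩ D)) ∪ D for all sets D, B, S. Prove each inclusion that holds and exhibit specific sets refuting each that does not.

Forward inclusion. This inclusion fails. Take D = ∅, B = {1}, S = ∅; then 1 ∈ B but 1 ∉ (B ∩ (S ∩ D)) ∪ D.

Reverse inclusion. This inclusion fails. Take D = {1}, B = ∅, S = ∅; then 1 ∈ (B ∩ (S ∩ D)) ∪ D but 1 ∉ B.

Neither inclusion holds.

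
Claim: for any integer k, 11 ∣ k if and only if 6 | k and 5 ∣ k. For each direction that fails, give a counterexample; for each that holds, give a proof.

Neither direction holds.

(⇒) This fails: take k = 11. Certainly 11 ∣ 11, but 6 ∤ 11.

(⇐) This fails: take k = 30. Both 6 ∣ 30 and 5 ∣ 30, yet 30 is not a multiple of 11 (since 30 = 2·11 + 8), so 11 ∤ 30.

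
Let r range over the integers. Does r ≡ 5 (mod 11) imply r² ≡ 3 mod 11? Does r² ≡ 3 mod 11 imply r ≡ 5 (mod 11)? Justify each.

(⇒) Suppose r ≡ 5 (mod 11). Write r = 11j + 5. Then (11j + 5)² = 121j² + 110j + 25 = 11(11j² + 10j + 2) + 3, so r² ≡ 3 (mod 11).

(⇐) This fails: take r = 6. Then 6² = 36 ≡ 3 (mod 11), yet 6 ≡ 6 (mod 11), not 5.

Only the forward implication holds.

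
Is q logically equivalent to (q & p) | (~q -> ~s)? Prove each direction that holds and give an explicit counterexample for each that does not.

(⇒) Assume the antecedent. If p is true, the antecedent forces (p = T, s = F, q = T) or (p = T, s = T, q = T), and (q & p) | (~q -> ~s) holds there. If p is false, the antecedent forces (p = F, s = F, q = T) or (p = F, s = T, q = T), and (q & p) | (~q -> ~s) holds there. Either way (q & p) | (~q -> ~s) holds.

(⇐) This fails. Under p = F, s = F, q = F, the left side is false but the right side is true.

The forward direction holds; the converse fails.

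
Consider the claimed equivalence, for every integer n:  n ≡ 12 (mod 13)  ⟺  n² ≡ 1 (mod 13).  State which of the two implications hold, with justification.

Only the forward direction holds.

(←) This fails: take n = 1. Then 1² = 1 ≡ 1 (mod 13), yet 1 ≡ 1 (mod 13), not 12.

(→) Suppose n ≡ 12 (mod 13). Write n = 13j + 12. Then (13j + 12)² = 169j² + 312j + 144 = 13(13j² + 24j + 11) + 1, so n² ≡ 1 (mod 13).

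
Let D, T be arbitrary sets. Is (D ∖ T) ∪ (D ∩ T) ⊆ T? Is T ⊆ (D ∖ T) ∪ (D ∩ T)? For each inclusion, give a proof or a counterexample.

Both inclusions fail.

(⟹) This inclusion fails. Take D = {1}, T = ∅; then 1 ∈ (D ∖ T) ∪ (D ∩ T) but 1 ∉ T.

(⟸) This inclusion fails. Take D = ∅, T = {1}; then 1 ∈ T but 1 ∉ (D ∖ T) ∪ (D ∩ T).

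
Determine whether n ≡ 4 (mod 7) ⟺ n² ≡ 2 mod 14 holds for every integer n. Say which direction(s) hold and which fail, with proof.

Both directions fail.

Forward direction. This fails: take n = 11. Then 11 ≡ 4 (mod 7), but 11² = 121 ≡ 9 (mod 14), not 2.

Converse. This fails: take n = 10. Then 10² = 100 ≡ 2 (mod 14), yet 10 ≡ 3 (mod 7), not 4.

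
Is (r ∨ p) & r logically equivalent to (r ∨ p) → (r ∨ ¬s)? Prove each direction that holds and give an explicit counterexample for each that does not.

(⇐) This fails. Under s = F, p = F, r = F, the left side is false but the right side is true.

(⇒) Assume the antecedent. If s is true, the antecedent forces (s = T, p = F, r = T) or (s = T, p = T, r = T), and (r ∨ p) → (r ∨ ¬s) holds there. If s is false, (r ∨ p) → (r ∨ ¬s) reduces to true regardless of the other variables. Either way (r ∨ p) → (r ∨ ¬s) holds.

Only the forward implication holds.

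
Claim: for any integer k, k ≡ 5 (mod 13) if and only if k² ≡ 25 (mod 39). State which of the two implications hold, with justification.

(⇒) fails and (⇐) fails.

[⇒] This fails: take k = 18. Then 18 ≡ 5 (mod 13), but 18² = 324 ≡ 12 (mod 39), not 25.

[⇐] This fails: take k = 8. Then 8² = 64 ≡ 25 (mod 39), yet 8 ≡ 8 (mod 13), not 5.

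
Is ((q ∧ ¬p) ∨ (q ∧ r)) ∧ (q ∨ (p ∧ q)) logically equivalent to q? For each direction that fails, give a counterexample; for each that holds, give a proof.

(⟹) Assume the antecedent. If r is true, the antecedent forces (r = T, q = T, p = F) or (r = T, q = T, p = T), and q holds there. If r is false, the antecedent forces (r = F, q = T, p = F), and q holds there. Either way q holds.

(⟸) This fails. Under r = F, q = T, p = T, the left side is false but the right side is true.

Only the forward direction holds.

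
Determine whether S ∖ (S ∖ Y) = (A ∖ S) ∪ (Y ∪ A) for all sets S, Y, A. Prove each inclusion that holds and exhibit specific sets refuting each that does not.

Only the forward inclusion holds.

(⟸) This inclusion fails. Take S = ∅, Y = {1}, A = ∅; then 1 ∈ (A ∖ S) ∪ (Y ∪ A) but 1 ∉ S ∖ (S ∖ Y).

(⟹) Let x ∈ S ∖ (S ∖ Y). Then either x ∈ S ∩ Y and x ∉ A; or x ∈ S ∩ Y ∩ A. In each case x ∈ (A ∖ S) ∪ (Y ∪ A), so S ∖ (S ∖ Y) ⊆ (A ∖ S) ∪ (Y ∪ A).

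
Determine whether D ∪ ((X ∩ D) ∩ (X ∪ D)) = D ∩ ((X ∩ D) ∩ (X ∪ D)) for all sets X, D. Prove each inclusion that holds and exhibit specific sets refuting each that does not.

(⊆) This inclusion fails. Take X = ∅, D = {1}; then 1 ∈ D ∪ ((X ∩ D) ∩ (X ∪ D)) but 1 ∉ D ∩ ((X ∩ D) ∩ (X ∪ D)).

(⊇) Let x ∈ D ∩ ((X ∩ D) ∩ (X ∪ D)). Then x ∈ X ∩ D, from which x ∈ D ∪ ((X ∩ D) ∩ (X ∪ D)).

Only the reverse inclusion holds.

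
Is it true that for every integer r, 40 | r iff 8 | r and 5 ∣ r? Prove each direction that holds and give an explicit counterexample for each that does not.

The biconditional holds.

(⟸) Suppose 8 ∣ r and 5 ∣ r. Any common multiple of 8 and 5 is a multiple of their lcm; here gcd(8, 5) = 1, so lcm(8, 5) = 8·5 = 40, so 40 ∣ r.

(⟹) If 40 ∣ r, write r = 40q. Since 40 = 5·8, r = 8·(5q), so 8 ∣ r; and since 40 = 8·5, r = 5·(8q), so 5 ∣ r.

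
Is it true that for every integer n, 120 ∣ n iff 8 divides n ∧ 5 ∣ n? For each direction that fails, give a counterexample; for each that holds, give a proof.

(⇐) This fails: take n = 40. Both 8 ∣ 40 and 5 ∣ 40, yet 40 is not a multiple of 120 (since 40 = 0·120 + 40), so 120 ∤ 40.

(⇒) If 120 ∣ n, write n = 120q. Since 120 = 15·8, n = 8·(15q), so 8 ∣ n; and since 120 = 24·5, n = 5·(24q), so 5 ∣ n.

(⇒) holds; (⇐) fails.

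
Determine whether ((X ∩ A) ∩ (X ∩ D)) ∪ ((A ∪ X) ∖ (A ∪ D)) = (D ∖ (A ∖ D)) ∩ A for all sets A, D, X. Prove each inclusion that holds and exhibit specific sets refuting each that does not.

(⊆) fails and (⊇) fails.

(⟹) This inclusion fails. Take A = ∅, D = ∅, X = {1}; then 1 ∈ ((X ∩ A) ∩ (X ∩ D)) ∪ ((A ∪ X) ∖ (A ∪ D)) but 1 ∉ (D ∖ (A ∖ D)) ∩ A.

(⟸) This inclusion fails. Take A = {1}, D = {1}, X = ∅; then 1 ∈ (D ∖ (A ∖ D)) ∩ A but 1 ∉ ((X ∩ A) ∩ (X ∩ D)) ∪ ((A ∪ X) ∖ (A ∪ D)).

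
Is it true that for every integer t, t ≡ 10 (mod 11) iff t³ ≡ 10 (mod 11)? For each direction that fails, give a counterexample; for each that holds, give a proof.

(⟹) Suppose t ≡ 10 (mod 11). Write t = 11j + 10. Then (11j + 10)³ = 1331j³ + 3630j² + 3300j + 1000 = 11(121j³ + 330j² + 300j + 90) + 10, so t³ ≡ 10 (mod 11).

(⟸) Conversely, suppose t³ ≡ 10 (mod 11). The only residue r in {0, …, 10} with r³ ≡ 10 (mod 11) is r = 10, so t ≡ 10 (mod 11).

Both directions hold.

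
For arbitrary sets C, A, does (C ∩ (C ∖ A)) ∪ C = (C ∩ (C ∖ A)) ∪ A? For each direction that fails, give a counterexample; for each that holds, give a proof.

The sets are not equal: only the forward inclusion holds.

Forward inclusion. Let x ∈ (C ∩ (C ∖ A)) ∪ C. Then either x ∈ C and x ∉ A; or x ∈ C ∩ A. In each case x ∈ (C ∩ (C ∖ A)) ∪ A, so (C ∩ (C ∖ A)) ∪ C ⊆ (C ∩ (C ∖ A)) ∪ A.

Reverse inclusion. This inclusion fails. Take C = ∅, A = {1}; then 1 ∈ (C ∩ (C ∖ A)) ∪ A but 1 ∉ (C ∩ (C ∖ A)) ∪ C.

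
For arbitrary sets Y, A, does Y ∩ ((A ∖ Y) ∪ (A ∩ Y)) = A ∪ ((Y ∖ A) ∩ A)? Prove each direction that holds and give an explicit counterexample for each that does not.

(⊆) Let x ∈ Y ∩ ((A ∖ Y) ∪ (A ∩ Y)). Then x ∈ Y ∩ A, from which x ∈ A ∪ ((Y ∖ A) ∩ A).

(⊇) This inclusion fails. Take Y = ∅, A = {1}; then 1 ∈ A ∪ ((Y ∖ A) ∩ A) but 1 ∉ Y ∩ ((A ∖ Y) ∪ (A ∩ Y)).

Only the forward inclusion holds.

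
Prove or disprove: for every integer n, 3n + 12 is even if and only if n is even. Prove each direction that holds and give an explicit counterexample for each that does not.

Equivalent; both directions hold.

Converse. Suppose n is even; write n = 2j. Then 3n + 12 = 3·(2j) + 12 = 2·3j + 12, which is even.

Forward direction. Suppose 3n + 12 is even. Since 3 is odd, 3n and n have the same parity, so 3n + 12 ≡ n + 12 (mod 2). As 12 is even, 3n + 12 is even exactly when n is even. Thus n is even.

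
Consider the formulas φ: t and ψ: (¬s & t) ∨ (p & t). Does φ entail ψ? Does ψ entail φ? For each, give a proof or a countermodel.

Only the converse holds.

Forward direction. This fails. Under t = T, p = F, s = T, the left side is true but the right side is false.

Converse. Assume the antecedent. If t is true, t reduces to true regardless of the other variables. If t is false, the antecedent cannot hold. Either way t holds.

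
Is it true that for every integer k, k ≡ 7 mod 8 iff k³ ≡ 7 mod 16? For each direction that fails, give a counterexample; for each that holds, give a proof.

[⇐] The residues r modulo 16 with r³ ≡ 7 (mod 16) are exactly {7}, and each is ≡ 7 (mod 8).

[⇒] This fails: take k = 15. Then 15 ≡ 7 (mod 8), but 15³ = 3375 ≡ 15 (mod 16), not 7.

Only the reverse direction holds.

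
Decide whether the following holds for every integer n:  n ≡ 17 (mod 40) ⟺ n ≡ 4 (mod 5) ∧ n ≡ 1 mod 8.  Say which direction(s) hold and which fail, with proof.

[⇒] This fails: n = 17 gives 17 ≡ 17 (mod 40) but 17 ≡ 2 (mod 5), so the conjunction on the right does not hold.

[⇐] This fails: n = 9 satisfies both congruences on the right (9 ≡ 4 mod 5 and 9 ≡ 1 mod 8) yet 9 ≡ 9 (mod 40), not 17.

Neither direction holds.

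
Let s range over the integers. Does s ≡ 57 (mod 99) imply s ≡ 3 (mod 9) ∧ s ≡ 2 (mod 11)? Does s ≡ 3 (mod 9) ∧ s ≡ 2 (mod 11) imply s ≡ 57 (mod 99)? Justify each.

(←) If s ≡ 3 (mod 9) and s ≡ 2 (mod 11), then by the Chinese remainder theorem s ≡ 57 (mod 99). This is exactly s ≡ 57 (mod 99).

(→) Suppose s ≡ 57 (mod 99); write s = 99j + 57. Since 9 ∣ 99, reducing mod 9 gives s ≡ 57 ≡ 3 (mod 9); since 11 ∣ 99, reducing mod 11 gives s ≡ 57 ≡ 2 (mod 11).

Equivalent; both directions hold.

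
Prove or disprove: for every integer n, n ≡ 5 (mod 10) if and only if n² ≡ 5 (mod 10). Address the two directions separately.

Both directions hold.

Forward direction. Suppose n ≡ 5 (mod 10). Write n = 10j + 5. Then (10j + 5)² = 100j² + 100j + 25 = 10(10j² + 10j + 2) + 5, so n² ≡ 5 (mod 10).

Converse. Suppose n² ≡ 5 (mod 10). The only residue r in {0, …, 9} with r² ≡ 5 (mod 10) is r = 5, so n ≡ 5 (mod 10).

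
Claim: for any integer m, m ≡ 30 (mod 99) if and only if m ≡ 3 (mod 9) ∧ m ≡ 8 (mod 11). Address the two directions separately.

Forward direction. Suppose m ≡ 30 (mod 99); write m = 99j + 30. Since 9 ∣ 99, reducing mod 9 gives m ≡ 30 ≡ 3 (mod 9); since 11 ∣ 99, reducing mod 11 gives m ≡ 30 ≡ 8 (mod 11).

Converse. If m ≡ 3 (mod 9) and m ≡ 8 (mod 11), then by the Chinese remainder theorem m ≡ 30 (mod 99). This is exactly m ≡ 30 (mod 99).

Both directions hold.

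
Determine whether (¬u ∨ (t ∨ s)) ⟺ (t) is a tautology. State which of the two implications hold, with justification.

Only the converse holds.

[⇒] This fails. Under s = F, t = F, u = F, the left side is true but the right side is false.

[⇐] Assume the antecedent. If s is true, ¬u ∨ (t ∨ s) reduces to true regardless of the other variables. If s is false, the antecedent forces (s = F, t = T, u = F) or (s = F, t = T, u = T), and ¬u ∨ (t ∨ s) holds there. Either way ¬u ∨ (t ∨ s) holds.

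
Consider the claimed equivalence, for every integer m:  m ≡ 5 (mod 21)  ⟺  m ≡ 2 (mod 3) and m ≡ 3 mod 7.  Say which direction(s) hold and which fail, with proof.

(→) This fails: m = 5 gives 5 ≡ 5 (mod 21) but 5 ≡ 5 (mod 7), so the conjunction on the right does not hold.

(←) This fails: m = 17 satisfies both congruences on the right (17 ≡ 2 mod 3 and 17 ≡ 3 mod 7) yet 17 ≡ 17 (mod 21), not 5.

(⇒) fails and (⇐) fails.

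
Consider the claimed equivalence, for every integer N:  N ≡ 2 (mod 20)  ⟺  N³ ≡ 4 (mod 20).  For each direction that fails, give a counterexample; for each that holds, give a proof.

Neither direction holds.

(→) This fails: take N = 2. Then 2 ≡ 2 (mod 20), but 2³ = 8 ≡ 8 (mod 20), not 4.

(←) This fails: take N = 4. Then 4³ = 64 ≡ 4 (mod 20), yet 4 ≡ 4 (mod 20), not 2.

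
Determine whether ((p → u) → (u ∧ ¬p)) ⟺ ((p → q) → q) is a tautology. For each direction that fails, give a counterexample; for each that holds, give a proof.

(⇒) fails and (⇐) fails.

(⟹) This fails. Under p = F, q = F, u = T, the left side is true but the right side is false.

(⟸) This fails. Under p = F, q = T, u = F, the left side is false but the right side is true.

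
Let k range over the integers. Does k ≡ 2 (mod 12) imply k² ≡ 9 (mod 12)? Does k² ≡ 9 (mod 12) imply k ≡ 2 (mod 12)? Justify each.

(⇒) This fails: take k = 2. Then 2 ≡ 2 (mod 12), but 2² = 4 ≡ 4 (mod 12), not 9.

(⇐) This fails: take k = 3. Then 3² = 9 ≡ 9 (mod 12), yet 3 ≡ 3 (mod 12), not 2.

Neither implication holds.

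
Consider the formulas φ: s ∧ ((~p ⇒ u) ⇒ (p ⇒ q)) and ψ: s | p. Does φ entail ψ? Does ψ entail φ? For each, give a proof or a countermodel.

Forward direction. Assume the antecedent. If s is true, s | p reduces to true regardless of the other variables. If s is false, the antecedent cannot hold. Either way s | p holds.

Converse. This fails. Under q = F, p = T, s = F, u = F, the left side is false but the right side is true.

The forward direction holds; the converse fails.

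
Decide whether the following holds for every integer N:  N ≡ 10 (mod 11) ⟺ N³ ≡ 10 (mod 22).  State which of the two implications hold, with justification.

Converse. The residues r modulo 22 with r³ ≡ 10 (mod 22) are exactly {10}, and each is ≡ 10 (mod 11).

Forward direction. This fails: take N = 21. Then 21 ≡ 10 (mod 11), but 21³ = 9261 ≡ 21 (mod 22), not 10.

Only the converse holds.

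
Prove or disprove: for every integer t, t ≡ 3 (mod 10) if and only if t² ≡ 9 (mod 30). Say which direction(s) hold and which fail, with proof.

Neither implication holds.

Forward direction. This fails: take t = 13. Then 13 ≡ 3 (mod 10), but 13² = 169 ≡ 19 (mod 30), not 9.

Converse. This fails: take t = 27. Then 27² = 729 ≡ 9 (mod 30), yet 27 ≡ 7 (mod 10), not 3.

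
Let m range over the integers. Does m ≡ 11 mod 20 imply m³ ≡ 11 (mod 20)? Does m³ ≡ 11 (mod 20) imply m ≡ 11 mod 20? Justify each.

(⟸) Suppose m³ ≡ 11 (mod 20). The only residue r in {0, …, 19} with r³ ≡ 11 (mod 20) is r = 11, so m ≡ 11 (mod 20).

(⟹) Suppose m ≡ 11 mod 20. Write m = 20j + 11. Then (20j + 11)³ = 8000j³ + 13200j² + 7260j + 1331 = 20(400j³ + 660j² + 363j + 66) + 11, so m³ ≡ 11 (mod 20).

Both directions hold.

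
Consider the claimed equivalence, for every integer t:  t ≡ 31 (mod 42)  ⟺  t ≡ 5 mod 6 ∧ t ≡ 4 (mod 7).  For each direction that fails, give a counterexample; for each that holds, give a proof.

[⇒] This fails: t = 31 gives 31 ≡ 31 (mod 42) but 31 ≡ 1 (mod 6), so the conjunction on the right does not hold.

[⇐] This fails: t = 11 satisfies both congruences on the right (11 ≡ 5 mod 6 and 11 ≡ 4 mod 7) yet 11 ≡ 11 (mod 42), not 31.

Neither direction holds.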